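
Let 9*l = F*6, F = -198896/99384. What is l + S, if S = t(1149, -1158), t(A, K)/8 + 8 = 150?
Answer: 42287860/37269 ≈ 1134.7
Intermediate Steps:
t(A, K) = 1136 (t(A, K) = -64 + 8*150 = -64 + 1200 = 1136)
F = -24862/12423 (F = -198896*1/99384 = -24862/12423 ≈ -2.0013)
S = 1136
l = -49724/37269 (l = (-24862/12423*6)/9 = (1/9)*(-49724/4141) = -49724/37269 ≈ -1.3342)
l + S = -49724/37269 + 1136 = 42287860/37269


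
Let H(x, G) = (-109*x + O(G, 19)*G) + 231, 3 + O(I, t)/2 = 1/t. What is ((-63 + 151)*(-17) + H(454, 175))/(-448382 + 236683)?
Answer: 983869/4022281 ≈ 0.24460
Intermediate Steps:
O(I, t) = -6 + 2/t
H(x, G) = 231 - 109*x - 112*G/19 (H(x, G) = (-109*x + (-6 + 2/19)*G) + 231 = (-109*x - 112*G/19) + 231 = 231 - 109*x - 112*G/19)
((-63 + 151)*(-17) + H(454, 175))/(-448382 + 236683) = ((-63 + 151)*(-17) + (231 - 109*454 - 112/19*175))/(-448382 + 236683) = (88*(-17) + (231 - 49486 - 19600/19))/(-211699) = (-1496 - 955445/19)*(-1/211699) = -983869/19*(-1/211699) = 983869/4022281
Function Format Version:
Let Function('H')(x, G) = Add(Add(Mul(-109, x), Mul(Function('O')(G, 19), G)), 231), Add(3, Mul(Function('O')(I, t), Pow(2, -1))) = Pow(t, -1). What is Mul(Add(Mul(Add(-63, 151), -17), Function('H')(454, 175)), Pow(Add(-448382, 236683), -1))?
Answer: Rational(983869, 4022281) ≈ 0.24460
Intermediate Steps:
Function('O')(I, t) = Add(-6, Mul(2, Pow(t, -1)))
Function('H')(x, G) = Add(231, Mul(-109, x), Mul(Rational(-112, 19), G)) (Function('H')(x, G) = Add(Add(Mul(-109, x), Mul(Add(-6, Mul(2, Pow(19, -1))), G)), 231) = Add(Add(Mul(-109, x), Mul(Add(-6, Mul(2, Rational(1, 19))), G)), 231) = Add(Add(Mul(-109, x), Mul(Add(-6, Rational(2, 19)), G)), 231) = Add(Add(Mul(-109, x), Mul(Rational(-112, 19), G)), 231) = Add(231, Mul(-109, x), Mul(Rational(-112, 19), G)))
Mul(Add(Mul(Add(-63, 151), -17), Function('H')(454, 175)), Pow(Add(-448382, 236683), -1)) = Mul(Add(Mul(Add(-63, 151), -17), Add(231, Mul(-109, 454), Mul(Rational(-112, 19), 175))), Pow(Add(-448382, 236683), -1)) = Mul(Add(Mul(88, -17), Add(231, -49486, Rational(-19600, 19))), Pow(-211699, -1)) = Mul(Add(-1496, Rational(-955445, 19)), Rational(-1, 211699)) = Mul(Rational(-983869, 19), Rational(-1, 211699)) = Rational(983869, 4022281)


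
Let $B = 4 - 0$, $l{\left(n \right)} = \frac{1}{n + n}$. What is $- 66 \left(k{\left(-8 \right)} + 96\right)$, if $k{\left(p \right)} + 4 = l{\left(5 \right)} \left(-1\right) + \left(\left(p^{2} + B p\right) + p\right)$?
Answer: $- \frac{38247}{5} \approx -7649.4$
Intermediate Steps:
$l{\left(n \right)} = \frac{1}{2 n}$
$B = 4$ ($B = 4 + 0 = 4$)
$k{\left(p \right)} = - \frac{41}{10} + p^{2} + 5 p$ ($k{\left(p \right)} = -4 + \left(\frac{1}{2 \cdot 5} \left(-1\right) + \left(\left(p^{2} + 4 p\right) + p\right)\right) = -4 + \left(\frac{1}{2} \cdot \frac{1}{5} \left(-1\right) + \left(p^{2} + 5 p\right)\right) = -4 + \left(\frac{1}{10} \left(-1\right) + \left(p^{2} + 5 p\right)\right) = -4 - \left(\frac{1}{10} - p^{2} - 5 p\right) = -4 + \left(- \frac{1}{10} + p^{2} + 5 p\right) = - \frac{41}{10} + p^{2} + 5 p$)
$- 66 \left(k{\left(-8 \right)} + 96\right) = - 66 \left(\left(- \frac{41}{10} + \left(-8\right)^{2} + 5 \left(-8\right)\right) + 96\right) = - 66 \left(\left(- \frac{41}{10} + 64 - 40\right) + 96\right) = - 66 \left(\frac{199}{10} + 96\right) = - \frac{66 \cdot 1159}{10} = \left(-1\right) \frac{38247}{5} = - \frac{38247}{5}$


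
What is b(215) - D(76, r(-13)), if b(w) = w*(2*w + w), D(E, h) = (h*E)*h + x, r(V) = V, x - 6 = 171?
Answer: 125654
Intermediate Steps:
x = 177 (x = 6 + 171 = 177)
D(E, h) = 177 + E*h**2 (D(E, h) = (h*E)*h + 177 = (E*h)*h + 177 = E*h**2 + 177 = 177 + E*h**2)
b(w) = 3*w**2 (b(w) = w*(3*w) = 3*w**2)
b(215) - D(76, r(-13)) = 3*215**2 - (177 + 76*(-13)**2) = 3*46225 - (177 + 76*169) = 138675 - (177 + 12844) = 138675 - 1*13021 = 138675 - 13021 = 125654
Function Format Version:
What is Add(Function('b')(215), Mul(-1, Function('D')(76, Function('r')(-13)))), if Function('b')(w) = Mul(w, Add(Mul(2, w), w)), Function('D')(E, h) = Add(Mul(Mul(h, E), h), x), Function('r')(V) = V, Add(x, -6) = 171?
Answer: 125654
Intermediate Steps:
x = 177 (x = Add(6, 171) = 177)
Function('D')(E, h) = Add(177, Mul(E, Pow(h, 2))) (Function('D')(E, h) = Add(Mul(Mul(h, E), h), 177) = Add(Mul(Mul(E, h), h), 177) = Add(Mul(E, Pow(h, 2)), 177) = Add(177, Mul(E, Pow(h, 2))))
Function('b')(w) = Mul(3, Pow(w, 2)) (Function('b')(w) = Mul(w, Mul(3, w)) = Mul(3, Pow(w, 2)))
Add(Function('b')(215), Mul(-1, Function('D')(76, Function('r')(-13)))) = Add(Mul(3, Pow(215, 2)), Mul(-1, Add(177, Mul(76, Pow(-13, 2))))) = Add(Mul(3, 46225), Mul(-1, Add(177, Mul(76, 169)))) = Add(138675, Mul(-1, Add(177, 12844))) = Add(138675, Mul(-1, 13021)) = Add(138675, -13021) = 125654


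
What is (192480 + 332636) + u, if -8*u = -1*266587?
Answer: 4467515/8 ≈ 5.5844e+5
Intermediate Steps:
u = 266587/8 (u = -(-1)*266587/8 = -⅛*(-266587) = 266587/8 ≈ 33323.)
(192480 + 332636) + u = (192480 + 332636) + 266587/8 = 525116 + 266587/8 = 4467515/8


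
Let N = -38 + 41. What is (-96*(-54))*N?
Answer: 15552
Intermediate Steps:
N = 3
(-96*(-54))*N = -96*(-54)*3 = 5184*3 = 15552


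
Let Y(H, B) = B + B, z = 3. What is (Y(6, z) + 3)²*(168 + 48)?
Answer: 17496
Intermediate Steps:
Y(H, B) = 2*B
(Y(6, z) + 3)²*(168 + 48) = (2*3 + 3)²*(168 + 48) = (6 + 3)²*216 = 9²*216 = 81*216 = 17496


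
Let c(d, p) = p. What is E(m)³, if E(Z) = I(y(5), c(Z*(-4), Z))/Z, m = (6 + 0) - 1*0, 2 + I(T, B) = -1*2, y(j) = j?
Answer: -8/27 ≈ -0.29630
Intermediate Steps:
I(T, B) = -4 (I(T, B) = -2 - 1*2 = -2 - 2 = -4)
m = 6 (m = 6 + 0 = 6)
E(Z) = -4/Z
E(m)³ = (-4/6)³ = (-4*⅙)³ = (-⅔)³ = -8/27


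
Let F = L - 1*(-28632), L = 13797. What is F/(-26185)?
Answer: -42429/26185 ≈ -1.6204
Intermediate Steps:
F = 42429 (F = 13797 - 1*(-28632) = 13797 + 28632 = 42429)
F/(-26185) = 42429/(-26185) = 42429*(-1/26185) = -42429/26185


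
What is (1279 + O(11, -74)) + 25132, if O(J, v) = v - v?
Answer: 26411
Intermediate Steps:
O(J, v) = 0
(1279 + O(11, -74)) + 25132 = (1279 + 0) + 25132 = 1279 + 25132 = 26411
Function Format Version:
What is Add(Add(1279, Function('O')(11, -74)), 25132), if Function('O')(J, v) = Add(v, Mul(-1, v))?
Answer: 26411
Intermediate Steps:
Function('O')(J, v) = 0
Add(Add(1279, Function('O')(11, -74)), 25132) = Add(Add(1279, 0), 25132) = Add(1279, 25132) = 26411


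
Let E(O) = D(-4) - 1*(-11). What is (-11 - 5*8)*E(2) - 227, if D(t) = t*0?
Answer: -788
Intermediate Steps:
D(t) = 0
E(O) = 11 (E(O) = 0 - 1*(-11) = 0 + 11 = 11)
(-11 - 5*8)*E(2) - 227 = (-11 - 5*8)*11 - 227 = (-11 - 40)*11 - 227 = -51*11 - 227 = -561 - 227 = -788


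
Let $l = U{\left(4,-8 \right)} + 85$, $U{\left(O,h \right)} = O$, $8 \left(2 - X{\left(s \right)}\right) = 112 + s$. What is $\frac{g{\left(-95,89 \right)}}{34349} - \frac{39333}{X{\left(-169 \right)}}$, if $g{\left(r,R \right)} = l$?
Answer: $- \frac{10808387239}{2507477} \approx -4310.5$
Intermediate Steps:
$X{\left(s \right)} = -12 - \frac{s}{8}$ ($X{\left(s \right)} = 2 - \frac{112 + s}{8} = 2 - \left(14 + \frac{s}{8}\right) = -12 - \frac{s}{8}$)
$l = 89$ ($l = 4 + 85 = 89$)
$g{\left(r,R \right)} = 89$
$\frac{g{\left(-95,89 \right)}}{34349} - \frac{39333}{X{\left(-169 \right)}} = \frac{89}{34349} - \frac{39333}{-12 - - \frac{169}{8}} = 89 \cdot \frac{1}{34349} - \frac{39333}{-12 + \frac{169}{8}} = \frac{89}{34349} - \frac{39333}{\frac{73}{8}} = \frac{89}{34349} - \frac{314664}{73} = - \frac{10808387239}{2507477}$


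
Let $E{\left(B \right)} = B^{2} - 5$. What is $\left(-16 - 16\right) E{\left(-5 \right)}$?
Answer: $-640$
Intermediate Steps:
$E{\left(B \right)} = -5 + B^{2}$ ($E{\left(B \right)} = B^{2} - 5 = -5 + B^{2}$)
$\left(-16 - 16\right) E{\left(-5 \right)} = \left(-16 - 16\right) \left(-5 + \left(-5\right)^{2}\right) = - 32 \left(-5 + 25\right) = \left(-32\right) 20 = -640$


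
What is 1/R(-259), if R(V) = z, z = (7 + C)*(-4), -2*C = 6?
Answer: -1/16 ≈ -0.062500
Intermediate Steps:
C = -3 (C = -½*6 = -3)
z = -16 (z = (7 - 3)*(-4) = 4*(-4) = -16)
R(V) = -16
1/R(-259) = 1/(-16) = -1/16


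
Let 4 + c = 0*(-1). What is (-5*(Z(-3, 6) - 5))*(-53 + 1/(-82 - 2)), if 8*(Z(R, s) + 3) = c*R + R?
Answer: -1224575/672 ≈ -1822.3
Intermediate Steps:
c = -4 (c = -4 + 0*(-1) = -4 + 0 = -4)
Z(R, s) = -3 - 3*R/8 (Z(R, s) = -3 + (-4*R + R)/8 = -3 + (-3*R)/8 = -3 - 3*R/8)
(-5*(Z(-3, 6) - 5))*(-53 + 1/(-82 - 2)) = (-5*((-3 - 3/8*(-3)) - 5))*(-53 + 1/(-82 - 2)) = (-5*((-3 + 9/8) - 5))*(-53 + 1/(-84)) = (-5*(-15/8 - 5))*(-53 - 1/84) = -5*(-55/8)*(-4453/84) = (275/8)*(-4453/84) = -1224575/672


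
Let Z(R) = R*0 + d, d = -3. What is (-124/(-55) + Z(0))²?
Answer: 1681/3025 ≈ 0.55570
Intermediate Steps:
Z(R) = -3 (Z(R) = R*0 - 3 = 0 - 3 = -3)
(-124/(-55) + Z(0))² = (-124/(-55) - 3)² = (-124*(-1/55) - 3)² = (124/55 - 3)² = (-41/55)² = 1681/3025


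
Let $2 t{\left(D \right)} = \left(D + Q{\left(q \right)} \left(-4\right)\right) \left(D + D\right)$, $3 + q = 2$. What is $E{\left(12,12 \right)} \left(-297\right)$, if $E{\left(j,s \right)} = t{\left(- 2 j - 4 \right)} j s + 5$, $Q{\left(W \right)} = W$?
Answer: $-28741581$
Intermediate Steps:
$q = -1$ ($q = -3 + 2 = -1$)
$t{\left(D \right)} = D \left(4 + D\right)$ ($t{\left(D \right)} = \frac{\left(D - -4\right) \left(D + D\right)}{2} = \frac{\left(D + 4\right) 2 D}{2} = \frac{\left(4 + D\right) 2 D}{2} = \frac{2 D \left(4 + D\right)}{2} = D \left(4 + D\right)$)
$E{\left(j,s \right)} = 5 - 2 s j^{2} \left(-4 - 2 j\right)$ ($E{\left(j,s \right)} = \left(- 2 j - 4\right) \left(4 - \left(4 + 2 j\right)\right) j s + 5 = \left(-4 - 2 j\right) \left(4 - \left(4 + 2 j\right)\right) j s + 5 = \left(-4 - 2 j\right) \left(- 2 j\right) j s + 5 = - 2 j \left(-4 - 2 j\right) j s + 5 = - 2 j^{2} \left(-4 - 2 j\right) s + 5 = - 2 s j^{2} \left(-4 - 2 j\right) + 5 = 5 - 2 s j^{2} \left(-4 - 2 j\right)$)
$E{\left(12,12 \right)} \left(-297\right) = \left(5 + 4 \cdot 12 \cdot 12^{2} \left(2 + 12\right)\right) \left(-297\right) = \left(5 + 4 \cdot 12 \cdot 144 \cdot 14\right) \left(-297\right) = \left(5 + 96768\right) \left(-297\right) = 96773 \left(-297\right) = -28741581$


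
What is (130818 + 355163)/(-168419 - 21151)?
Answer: -485981/189570 ≈ -2.5636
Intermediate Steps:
(130818 + 355163)/(-168419 - 21151) = 485981/(-189570) = 485981*(-1/189570) = -485981/189570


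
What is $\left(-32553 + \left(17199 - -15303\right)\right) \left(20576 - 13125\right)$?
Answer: $-380001$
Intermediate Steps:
$\left(-32553 + \left(17199 - -15303\right)\right) \left(20576 - 13125\right) = \left(-32553 + \left(17199 + 15303\right)\right) 7451 = \left(-32553 + 32502\right) 7451 = \left(-51\right) 7451 = -380001$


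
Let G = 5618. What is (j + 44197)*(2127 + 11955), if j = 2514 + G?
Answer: 736896978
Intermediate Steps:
j = 8132 (j = 2514 + 5618 = 8132)
(j + 44197)*(2127 + 11955) = (8132 + 44197)*(2127 + 11955) = 52329*14082 = 736896978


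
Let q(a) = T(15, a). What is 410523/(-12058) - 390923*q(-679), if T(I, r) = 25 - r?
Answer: -3318480082459/12058 ≈ -2.7521e+8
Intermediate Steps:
q(a) = 25 - a
410523/(-12058) - 390923*q(-679) = 410523/(-12058) - 390923/(1/(25 - 1*(-679))) = 410523*(-1/12058) - 390923/(1/(25 + 679)) = -410523/12058 - 390923/(1/704) = -410523/12058 - 390923/1/704 = -410523/12058 - 390923*704 = -410523/12058 - 275209792 = -3318480082459/12058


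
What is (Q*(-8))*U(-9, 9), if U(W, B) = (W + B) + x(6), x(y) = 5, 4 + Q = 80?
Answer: -3040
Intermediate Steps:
Q = 76 (Q = -4 + 80 = 76)
U(W, B) = 5 + B + W (U(W, B) = (W + B) + 5 = (B + W) + 5 = 5 + B + W)
(Q*(-8))*U(-9, 9) = (76*(-8))*(5 + 9 - 9) = -608*5 = -3040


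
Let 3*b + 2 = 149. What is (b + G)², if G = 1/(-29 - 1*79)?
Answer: 27994681/11664 ≈ 2400.1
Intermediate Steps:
b = 49 (b = -⅔ + (⅓)*149 = -⅔ + 149/3 = 49)
G = -1/108 (G = 1/(-29 - 79) = 1/(-108) = -1/108 ≈ -0.0092593)
(b + G)² = (49 - 1/108)² = (5291/108)² = 27994681/11664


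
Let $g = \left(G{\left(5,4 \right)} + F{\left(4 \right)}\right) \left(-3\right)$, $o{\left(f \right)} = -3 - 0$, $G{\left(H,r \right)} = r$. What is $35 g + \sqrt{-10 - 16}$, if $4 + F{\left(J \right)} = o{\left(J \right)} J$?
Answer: $1260 + i \sqrt{26} \approx 1260.0 + 5.099 i$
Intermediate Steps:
$o{\left(f \right)} = -3$ ($o{\left(f \right)} = -3 + 0 = -3$)
$F{\left(J \right)} = -4 - 3 J$
$g = 36$ ($g = \left(4 - 16\right) \left(-3\right) = \left(-12\right) \left(-3\right) = 36$)
$35 g + \sqrt{-10 - 16} = 35 \cdot 36 + \sqrt{-10 - 16} = 1260 + \sqrt{-26} = 1260 + i \sqrt{26}$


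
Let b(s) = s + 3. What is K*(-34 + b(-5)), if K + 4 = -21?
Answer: 900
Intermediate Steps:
K = -25 (K = -4 - 21 = -25)
b(s) = 3 + s
K*(-34 + b(-5)) = -25*(-34 + (3 - 5)) = -25*(-34 - 2) = -25*(-36) = 900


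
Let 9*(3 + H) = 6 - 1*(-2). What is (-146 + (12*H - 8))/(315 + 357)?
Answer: -269/1008 ≈ -0.26687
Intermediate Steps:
H = -19/9 (H = -3 + (6 - 1*(-2))/9 = -3 + (6 + 2)/9 = -3 + (⅑)*8 = -3 + 8/9 = -19/9 ≈ -2.1111)
(-146 + (12*H - 8))/(315 + 357) = (-146 + (12*(-19/9) - 8))/(315 + 357) = (-146 + (-76/3 - 8))/672 = (-146 - 100/3)*(1/672) = -538/3*1/672 = -269/1008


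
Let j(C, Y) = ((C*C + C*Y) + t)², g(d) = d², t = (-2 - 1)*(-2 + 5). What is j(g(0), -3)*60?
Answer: 4860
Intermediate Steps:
t = -9 (t = -3*3 = -9)
j(C, Y) = (-9 + C² + C*Y)² (j(C, Y) = ((C*C + C*Y) - 9)² = ((C² + C*Y) - 9)² = (-9 + C² + C*Y)²)
j(g(0), -3)*60 = (-9 + (0²)² + 0²*(-3))²*60 = (-9 + 0² + 0*(-3))²*60 = (-9 + 0 + 0)²*60 = (-9)²*60 = 81*60 = 4860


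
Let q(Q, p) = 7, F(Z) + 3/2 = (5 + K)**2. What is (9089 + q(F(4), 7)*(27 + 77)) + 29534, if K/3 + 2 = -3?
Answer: 39351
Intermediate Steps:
K = -15 (K = -6 + 3*(-3) = -6 - 9 = -15)
F(Z) = 197/2 (F(Z) = -3/2 + (5 - 15)**2 = -3/2 + (-10)**2 = -3/2 + 100 = 197/2)
(9089 + q(F(4), 7)*(27 + 77)) + 29534 = (9089 + 7*(27 + 77)) + 29534 = (9089 + 7*104) + 29534 = (9089 + 728) + 29534 = 9817 + 29534 = 39351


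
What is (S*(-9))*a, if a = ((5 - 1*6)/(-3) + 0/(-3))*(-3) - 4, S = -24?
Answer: -1080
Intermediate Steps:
a = -5 (a = ((5 - 6)*(-1/3) + 0*(-1/3))*(-3) - 4 = (-1*(-1/3) + 0)*(-3) - 4 = (1/3 + 0)*(-3) - 4 = (1/3)*(-3) - 4 = -1 - 4 = -5)
(S*(-9))*a = -24*(-9)*(-5) = 216*(-5) = -1080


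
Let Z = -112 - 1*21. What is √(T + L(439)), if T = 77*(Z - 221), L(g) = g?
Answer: I*√26819 ≈ 163.77*I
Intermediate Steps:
Z = -133 (Z = -112 - 21 = -133)
T = -27258 (T = 77*(-133 - 221) = 77*(-354) = -27258)
√(T + L(439)) = √(-27258 + 439) = √(-26819) = I*√26819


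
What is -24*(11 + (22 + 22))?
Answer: -1320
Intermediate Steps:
-24*(11 + (22 + 22)) = -24*(11 + 44) = -24*55 = -1320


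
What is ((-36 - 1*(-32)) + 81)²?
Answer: 5929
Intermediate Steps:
((-36 - 1*(-32)) + 81)² = ((-36 + 32) + 81)² = (-4 + 81)² = 77² = 5929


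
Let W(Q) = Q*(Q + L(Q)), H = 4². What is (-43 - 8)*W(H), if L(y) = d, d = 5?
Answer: -17136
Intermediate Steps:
L(y) = 5
H = 16
W(Q) = Q*(5 + Q) (W(Q) = Q*(Q + 5) = Q*(5 + Q))
(-43 - 8)*W(H) = (-43 - 8)*(16*(5 + 16)) = -816*21 = -51*336 = -17136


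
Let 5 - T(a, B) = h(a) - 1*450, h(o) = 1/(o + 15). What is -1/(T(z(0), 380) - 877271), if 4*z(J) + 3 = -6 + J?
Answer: 51/44717620 ≈ 1.1405e-6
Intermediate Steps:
z(J) = -9/4 + J/4 (z(J) = -¾ + (-6 + J)/4 = -¾ + (-3/2 + J/4) = -9/4 + J/4)
h(o) = 1/(15 + o)
T(a, B) = 455 - 1/(15 + a) (T(a, B) = 5 - (1/(15 + a) - 1*450) = 5 - (1/(15 + a) - 450) = 5 - (-450 + 1/(15 + a)) = 5 + (450 - 1/(15 + a)) = 455 - 1/(15 + a))
-1/(T(z(0), 380) - 877271) = -1/((6824 + 455*(-9/4 + (¼)*0))/(15 + (-9/4 + (¼)*0)) - 877271) = -1/((6824 + 455*(-9/4 + 0))/(15 + (-9/4 + 0)) - 877271) = -1/((6824 + 455*(-9/4))/(15 - 9/4) - 877271) = -1/((6824 - 4095/4)/(51/4) - 877271) = -1/((4/51)*(23201/4) - 877271) = -1/(23201/51 - 877271) = -1/(-44717620/51) = -1*(-51/44717620) = 51/44717620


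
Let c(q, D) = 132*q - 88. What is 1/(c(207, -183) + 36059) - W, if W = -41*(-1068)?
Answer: -2771561459/63295 ≈ -43788.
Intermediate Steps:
W = 43788
c(q, D) = -88 + 132*q
1/(c(207, -183) + 36059) - W = 1/((-88 + 132*207) + 36059) - 1*43788 = 1/((-88 + 27324) + 36059) - 43788 = 1/(27236 + 36059) - 43788 = 1/63295 - 43788 = -2771561459/63295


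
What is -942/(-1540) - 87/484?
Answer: 7317/16940 ≈ 0.43194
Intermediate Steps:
-942/(-1540) - 87/484 = -942*(-1/1540) - 87*1/484 = 471/770 - 87/484 = 7317/16940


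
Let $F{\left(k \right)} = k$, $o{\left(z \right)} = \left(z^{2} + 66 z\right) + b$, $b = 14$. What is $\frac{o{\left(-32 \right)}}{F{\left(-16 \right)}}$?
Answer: $\frac{537}{8} \approx 67.125$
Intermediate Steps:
$o{\left(z \right)} = 14 + z^{2} + 66 z$ ($o{\left(z \right)} = \left(z^{2} + 66 z\right) + 14 = 14 + z^{2} + 66 z$)
$\frac{o{\left(-32 \right)}}{F{\left(-16 \right)}} = \frac{14 + \left(-32\right)^{2} + 66 \left(-32\right)}{-16} = \left(14 + 1024 - 2112\right) \left(- \frac{1}{16}\right) = \left(-1074\right) \left(- \frac{1}{16}\right) = \frac{537}{8}$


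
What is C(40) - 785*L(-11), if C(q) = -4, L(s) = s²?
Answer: -94989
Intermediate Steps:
C(40) - 785*L(-11) = -4 - 785*(-11)² = -4 - 785*121 = -4 - 94985 = -94989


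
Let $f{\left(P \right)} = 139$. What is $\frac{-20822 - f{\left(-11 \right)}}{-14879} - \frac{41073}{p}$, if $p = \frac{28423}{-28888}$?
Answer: $\frac{17654779598799}{422905817} \approx 41746.0$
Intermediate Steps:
$p = - \frac{28423}{28888}$ ($p = 28423 \left(- \frac{1}{28888}\right) = - \frac{28423}{28888} \approx -0.9839$)
$\frac{-20822 - f{\left(-11 \right)}}{-14879} - \frac{41073}{p} = \frac{-20822 - 139}{-14879} - \frac{41073}{- \frac{28423}{28888}} = \left(-20822 - 139\right) \left(- \frac{1}{14879}\right) - - \frac{1186516824}{28423} = \left(-20961\right) \left(- \frac{1}{14879}\right) + \frac{1186516824}{28423} = \frac{20961}{14879} + \frac{1186516824}{28423} = \frac{17654779598799}{422905817}$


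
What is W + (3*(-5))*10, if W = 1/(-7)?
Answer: -1051/7 ≈ -150.14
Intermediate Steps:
W = -1/7 ≈ -0.14286
W + (3*(-5))*10 = -1/7 + (3*(-5))*10 = -1/7 - 15*10 = -1/7 - 150 = -1051/7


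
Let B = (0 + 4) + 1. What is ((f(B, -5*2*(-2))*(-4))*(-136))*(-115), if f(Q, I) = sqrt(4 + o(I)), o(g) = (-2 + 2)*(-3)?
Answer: -125120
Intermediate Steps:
o(g) = 0 (o(g) = 0*(-3) = 0)
B = 5 (B = 4 + 1 = 5)
f(Q, I) = 2 (f(Q, I) = sqrt(4 + 0) = sqrt(4) = 2)
((f(B, -5*2*(-2))*(-4))*(-136))*(-115) = ((2*(-4))*(-136))*(-115) = -8*(-136)*(-115) = 1088*(-115) = -125120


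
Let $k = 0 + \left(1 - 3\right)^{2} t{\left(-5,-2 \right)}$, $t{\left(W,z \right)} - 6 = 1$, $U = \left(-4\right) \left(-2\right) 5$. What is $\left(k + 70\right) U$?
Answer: $3920$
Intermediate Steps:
$U = 40$ ($U = 8 \cdot 5 = 40$)
$t{\left(W,z \right)} = 7$ ($t{\left(W,z \right)} = 6 + 1 = 7$)
$k = 28$ ($k = 0 + \left(1 - 3\right)^{2} \cdot 7 = 0 + \left(-2\right)^{2} \cdot 7 = 0 + 4 \cdot 7 = 0 + 28 = 28$)
$\left(k + 70\right) U = \left(28 + 70\right) 40 = 98 \cdot 40 = 3920$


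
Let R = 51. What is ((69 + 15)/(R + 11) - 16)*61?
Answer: -27694/31 ≈ -893.35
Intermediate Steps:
((69 + 15)/(R + 11) - 16)*61 = ((69 + 15)/(51 + 11) - 16)*61 = (84/62 - 16)*61 = (84*(1/62) - 16)*61 = (42/31 - 16)*61 = -454/31*61 = -27694/31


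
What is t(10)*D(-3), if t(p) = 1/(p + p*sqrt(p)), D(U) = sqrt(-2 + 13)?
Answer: -sqrt(11)/90 + sqrt(110)/90 ≈ 0.079683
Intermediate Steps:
D(U) = sqrt(11)
t(p) = 1/(p + p**(3/2))
t(10)*D(-3) = sqrt(11)/(10 + 10**(3/2)) = sqrt(11)/(10 + 10*sqrt(10))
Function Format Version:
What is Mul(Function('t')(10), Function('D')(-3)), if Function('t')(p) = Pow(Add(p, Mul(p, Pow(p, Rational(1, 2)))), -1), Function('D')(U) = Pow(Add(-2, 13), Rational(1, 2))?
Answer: Add(Mul(Rational(-1, 90), Pow(11, Rational(1, 2))), Mul(Rational(1, 90), Pow(110, Rational(1, 2)))) ≈ 0.079683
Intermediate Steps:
Function('D')(U) = Pow(11, Rational(1, 2))
Function('t')(p) = Pow(Add(p, Pow(p, Rational(3, 2))), -1)
Mul(Function('t')(10), Function('D')(-3)) = Mul(Pow(Add(10, Pow(10, Rational(3, 2))), -1), Pow(11, Rational(1, 2))) = Mul(Pow(Add(10, Mul(10, Pow(10, Rational(1, 2)))), -1), Pow(11, Rational(1, 2))) = Mul(Pow(11, Rational(1, 2)), Pow(Add(10, Mul(10, Pow(10, Rational(1, 2)))), -1))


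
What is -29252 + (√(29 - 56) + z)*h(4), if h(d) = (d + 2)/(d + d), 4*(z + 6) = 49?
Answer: -467957/16 + 9*I*√3/4 ≈ -29247.0 + 3.8971*I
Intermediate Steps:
z = 25/4 (z = -6 + (¼)*49 = -6 + 49/4 = 25/4 ≈ 6.2500)
h(d) = (2 + d)/(2*d) (h(d) = (2 + d)/((2*d)) = (2 + d)*(1/(2*d)) = (2 + d)/(2*d))
-29252 + (√(29 - 56) + z)*h(4) = -29252 + (√(29 - 56) + 25/4)*((½)*(2 + 4)/4) = -29252 + (√(-27) + 25/4)*((½)*(¼)*6) = -29252 + (3*I*√3 + 25/4)*(¾) = -29252 + (25/4 + 3*I*√3)*(¾) = -29252 + (75/16 + 9*I*√3/4) = -467957/16 + 9*I*√3/4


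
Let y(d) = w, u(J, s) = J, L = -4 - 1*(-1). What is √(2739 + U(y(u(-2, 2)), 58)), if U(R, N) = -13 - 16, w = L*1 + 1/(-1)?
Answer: √2710 ≈ 52.058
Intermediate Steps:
L = -3 (L = -4 + 1 = -3)
w = -4 (w = -3*1 + 1/(-1) = -3 - 1 = -4)
y(d) = -4
U(R, N) = -29
√(2739 + U(y(u(-2, 2)), 58)) = √(2739 - 29) = √2710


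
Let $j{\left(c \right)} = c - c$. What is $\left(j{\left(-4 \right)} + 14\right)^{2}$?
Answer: $196$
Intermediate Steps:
$j{\left(c \right)} = 0$
$\left(j{\left(-4 \right)} + 14\right)^{2} = \left(0 + 14\right)^{2} = 14^{2} = 196$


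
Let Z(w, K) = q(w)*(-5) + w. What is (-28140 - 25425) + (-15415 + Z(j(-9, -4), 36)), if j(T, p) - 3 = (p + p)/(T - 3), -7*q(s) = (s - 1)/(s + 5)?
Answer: -18830479/273 ≈ -68976.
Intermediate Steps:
q(s) = -(-1 + s)/(7*(5 + s)) (q(s) = -(s - 1)/(7*(s + 5)) = -(-1 + s)/(7*(5 + s)))
j(T, p) = 3 + 2*p/(-3 + T) (j(T, p) = 3 + (p + p)/(T - 3) = 3 + (2*p)/(-3 + T) = 3 + 2*p/(-3 + T))
Z(w, K) = w - 5*(1 - w)/(7*(5 + w)) (Z(w, K) = ((1 - w)/(7*(5 + w)))*(-5) + w = -5*(1 - w)/(7*(5 + w)) + w = w - 5*(1 - w)/(7*(5 + w)))
(-28140 - 25425) + (-15415 + Z(j(-9, -4), 36)) = (-28140 - 25425) + (-15415 + (-5 + 7*((-9 + 2*(-4) + 3*(-9))/(-3 - 9))² + 40*((-9 + 2*(-4) + 3*(-9))/(-3 - 9)))/(7*(5 + (-9 + 2*(-4) + 3*(-9))/(-3 - 9)))) = -53565 + (-15415 + (-5 + 7*((-9 - 8 - 27)/(-12))² + 40*((-9 - 8 - 27)/(-12)))/(7*(5 + (-9 - 8 - 27)/(-12)))) = -53565 + (-15415 + (-5 + 7*(-1/12*(-44))² + 40*(-1/12*(-44)))/(7*(5 - 1/12*(-44)))) = -53565 + (-15415 + (-5 + 7*(11/3)² + 40*(11/3))/(7*(5 + 11/3))) = -53565 + (-15415 + (-5 + 7*(121/9) + 440/3)/(7*(26/3))) = -53565 + (-15415 + (⅐)*(3/26)*(-5 + 847/9 + 440/3)) = -53565 + (-15415 + (⅐)*(3/26)*(2122/9)) = -53565 + (-15415 + 1061/273) = -53565 - 4207234/273 = -18830479/273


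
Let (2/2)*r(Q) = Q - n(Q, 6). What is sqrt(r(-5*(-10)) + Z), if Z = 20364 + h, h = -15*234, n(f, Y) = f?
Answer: 53*sqrt(6) ≈ 129.82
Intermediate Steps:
h = -3510
r(Q) = 0 (r(Q) = Q - Q = 0)
Z = 16854 (Z = 20364 - 3510 = 16854)
sqrt(r(-5*(-10)) + Z) = sqrt(0 + 16854) = sqrt(16854) = 53*sqrt(6)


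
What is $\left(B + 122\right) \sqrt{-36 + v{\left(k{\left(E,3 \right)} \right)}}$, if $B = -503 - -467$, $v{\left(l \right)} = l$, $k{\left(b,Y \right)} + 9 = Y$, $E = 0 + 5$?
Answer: $86 i \sqrt{42} \approx 557.34 i$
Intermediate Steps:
$E = 5$
$k{\left(b,Y \right)} = -9 + Y$
$B = -36$ ($B = -503 + 467 = -36$)
$\left(B + 122\right) \sqrt{-36 + v{\left(k{\left(E,3 \right)} \right)}} = \left(-36 + 122\right) \sqrt{-36 + \left(-9 + 3\right)} = 86 \sqrt{-36 - 6} = 86 \sqrt{-42} = 86 i \sqrt{42}$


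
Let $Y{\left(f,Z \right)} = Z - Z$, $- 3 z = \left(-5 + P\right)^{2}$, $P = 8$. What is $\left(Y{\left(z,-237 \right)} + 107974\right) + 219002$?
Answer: $326976$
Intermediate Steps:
$z = -3$ ($z = - \frac{\left(-5 + 8\right)^{2}}{3} = - \frac{3^{2}}{3} = \left(- \frac{1}{3}\right) 9 = -3$)
$Y{\left(f,Z \right)} = 0$
$\left(Y{\left(z,-237 \right)} + 107974\right) + 219002 = \left(0 + 107974\right) + 219002 = 107974 + 219002 = 326976$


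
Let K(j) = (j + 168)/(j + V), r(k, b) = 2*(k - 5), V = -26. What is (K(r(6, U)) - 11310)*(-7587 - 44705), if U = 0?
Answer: 1775378765/3 ≈ 5.9179e+8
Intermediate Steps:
r(k, b) = -10 + 2*k (r(k, b) = 2*(-5 + k) = -10 + 2*k)
K(j) = (168 + j)/(-26 + j) (K(j) = (j + 168)/(j - 26) = (168 + j)/(-26 + j))
(K(r(6, U)) - 11310)*(-7587 - 44705) = ((168 + (-10 + 2*6))/(-26 + (-10 + 2*6)) - 11310)*(-7587 - 44705) = ((168 + (-10 + 12))/(-26 + (-10 + 12)) - 11310)*(-52292) = ((168 + 2)/(-26 + 2) - 11310)*(-52292) = (170/(-24) - 11310)*(-52292) = (-1/24*170 - 11310)*(-52292) = (-85/12 - 11310)*(-52292) = -135805/12*(-52292) = 1775378765/3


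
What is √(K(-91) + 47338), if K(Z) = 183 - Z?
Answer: 2*√11903 ≈ 218.20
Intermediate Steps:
√(K(-91) + 47338) = √((183 - 1*(-91)) + 47338) = √((183 + 91) + 47338) = √(274 + 47338) = √47612 = 2*√11903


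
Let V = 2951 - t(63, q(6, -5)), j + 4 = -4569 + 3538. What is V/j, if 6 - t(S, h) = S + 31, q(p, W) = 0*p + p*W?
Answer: -1013/345 ≈ -2.9362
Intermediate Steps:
q(p, W) = W*p (q(p, W) = 0 + W*p = W*p)
j = -1035 (j = -4 + (-4569 + 3538) = -4 - 1031 = -1035)
t(S, h) = -25 - S (t(S, h) = 6 - (S + 31) = 6 - (31 + S) = 6 + (-31 - S) = -25 - S)
V = 3039 (V = 2951 - (-25 - 1*63) = 2951 - (-25 - 63) = 2951 - 1*(-88) = 2951 + 88 = 3039)
V/j = 3039/(-1035) = 3039*(-1/1035) = -1013/345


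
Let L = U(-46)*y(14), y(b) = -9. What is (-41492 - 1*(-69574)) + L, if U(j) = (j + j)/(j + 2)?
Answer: 308695/11 ≈ 28063.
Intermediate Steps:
U(j) = 2*j/(2 + j) (U(j) = (2*j)/(2 + j) = 2*j/(2 + j))
L = -207/11 (L = (2*(-46)/(2 - 46))*(-9) = (2*(-46)/(-44))*(-9) = (2*(-46)*(-1/44))*(-9) = (23/11)*(-9) = -207/11 ≈ -18.818)
(-41492 - 1*(-69574)) + L = (-41492 - 1*(-69574)) - 207/11 = (-41492 + 69574) - 207/11 = 28082 - 207/11 = 308695/11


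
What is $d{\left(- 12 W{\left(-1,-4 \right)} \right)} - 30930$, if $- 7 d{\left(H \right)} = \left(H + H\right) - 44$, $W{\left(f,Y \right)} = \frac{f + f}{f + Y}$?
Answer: $- \frac{1082282}{35} \approx -30922.0$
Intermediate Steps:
$W{\left(f,Y \right)} = \frac{2 f}{Y + f}$
$d{\left(H \right)} = \frac{44}{7} - \frac{2 H}{7}$ ($d{\left(H \right)} = - \frac{\left(H + H\right) - 44}{7} = - \frac{2 H - 44}{7} = - \frac{-44 + 2 H}{7} = \frac{44}{7} - \frac{2 H}{7}$)
$d{\left(- 12 W{\left(-1,-4 \right)} \right)} - 30930 = \left(\frac{44}{7} - \frac{2 \left(- 12 \cdot 2 \left(-1\right) \frac{1}{-4 - 1}\right)}{7}\right) - 30930 = \left(\frac{44}{7} - \frac{2 \left(- 12 \cdot 2 \left(-1\right) \frac{1}{-5}\right)}{7}\right) - 30930 = \left(\frac{44}{7} - \frac{2 \left(- 12 \cdot 2 \left(-1\right) \left(- \frac{1}{5}\right)\right)}{7}\right) - 30930 = \left(\frac{44}{7} - \frac{2 \left(\left(-12\right) \frac{2}{5}\right)}{7}\right) - 30930 = \left(\frac{44}{7} - - \frac{48}{35}\right) - 30930 = \left(\frac{44}{7} + \frac{48}{35}\right) - 30930 = \frac{268}{35} - 30930 = - \frac{1082282}{35}$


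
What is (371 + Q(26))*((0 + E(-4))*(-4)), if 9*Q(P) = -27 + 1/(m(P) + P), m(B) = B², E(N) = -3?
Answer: 4650050/1053 ≈ 4416.0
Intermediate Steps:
Q(P) = -3 + 1/(9*(P + P²)) (Q(P) = (-27 + 1/(P² + P))/9 = (-27 + 1/(P + P²))/9 = -3 + 1/(9*(P + P²)))
(371 + Q(26))*((0 + E(-4))*(-4)) = (371 + (⅑)*(1 - 27*26 - 27*26²)/(26*(1 + 26)))*((0 - 3)*(-4)) = (371 + (⅑)*(1/26)*(1 - 702 - 27*676)/27)*(-3*(-4)) = (371 + (⅑)*(1/26)*(1/27)*(1 - 702 - 18252))*12 = (371 + (⅑)*(1/26)*(1/27)*(-18953))*12 = (371 - 18953/6318)*12 = (2325025/6318)*12 = 4650050/1053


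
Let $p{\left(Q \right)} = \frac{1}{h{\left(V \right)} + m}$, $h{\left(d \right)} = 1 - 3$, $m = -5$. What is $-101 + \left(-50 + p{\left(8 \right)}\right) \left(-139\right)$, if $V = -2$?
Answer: $\frac{48082}{7} \approx 6868.9$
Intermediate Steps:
$h{\left(d \right)} = -2$
$p{\left(Q \right)} = - \frac{1}{7}$ ($p{\left(Q \right)} = \frac{1}{-2 - 5} = \frac{1}{-7} = - \frac{1}{7}$)
$-101 + \left(-50 + p{\left(8 \right)}\right) \left(-139\right) = -101 + \left(-50 - \frac{1}{7}\right) \left(-139\right) = -101 - - \frac{48789}{7} = -101 + \frac{48789}{7} = \frac{48082}{7}$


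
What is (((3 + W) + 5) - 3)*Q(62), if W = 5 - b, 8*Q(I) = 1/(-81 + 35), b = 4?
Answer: -3/184 ≈ -0.016304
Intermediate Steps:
Q(I) = -1/368 (Q(I) = 1/(8*(-81 + 35)) = (1/8)/(-46) = (1/8)*(-1/46) = -1/368)
W = 1 (W = 5 - 1*4 = 5 - 4 = 1)
(((3 + W) + 5) - 3)*Q(62) = (((3 + 1) + 5) - 3)*(-1/368) = ((4 + 5) - 3)*(-1/368) = (9 - 3)*(-1/368) = 6*(-1/368) = -3/184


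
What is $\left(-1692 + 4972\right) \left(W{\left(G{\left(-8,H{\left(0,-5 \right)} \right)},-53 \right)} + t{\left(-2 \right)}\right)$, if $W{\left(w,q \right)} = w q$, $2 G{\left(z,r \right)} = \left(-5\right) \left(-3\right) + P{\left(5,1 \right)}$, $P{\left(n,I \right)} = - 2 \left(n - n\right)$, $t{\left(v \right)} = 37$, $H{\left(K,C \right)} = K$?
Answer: $-1182440$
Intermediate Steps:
$P{\left(n,I \right)} = 0$ ($P{\left(n,I \right)} = \left(-2\right) 0 = 0$)
$G{\left(z,r \right)} = \frac{15}{2}$ ($G{\left(z,r \right)} = \frac{\left(-5\right) \left(-3\right) + 0}{2} = \frac{15 + 0}{2} = \frac{1}{2} \cdot 15 = \frac{15}{2}$)
$W{\left(w,q \right)} = q w$
$\left(-1692 + 4972\right) \left(W{\left(G{\left(-8,H{\left(0,-5 \right)} \right)},-53 \right)} + t{\left(-2 \right)}\right) = \left(-1692 + 4972\right) \left(\left(-53\right) \frac{15}{2} + 37\right) = 3280 \left(- \frac{795}{2} + 37\right) = 3280 \left(- \frac{721}{2}\right) = -1182440$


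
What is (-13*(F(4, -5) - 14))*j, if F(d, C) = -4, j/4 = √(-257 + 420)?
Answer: 936*√163 ≈ 11950.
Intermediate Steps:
j = 4*√163 (j = 4*√(-257 + 420) = 4*√163 ≈ 51.069)
(-13*(F(4, -5) - 14))*j = (-13*(-4 - 14))*(4*√163) = (-13*(-18))*(4*√163) = 234*(4*√163) = 936*√163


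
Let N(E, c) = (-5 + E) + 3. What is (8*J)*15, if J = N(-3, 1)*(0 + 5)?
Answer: -3000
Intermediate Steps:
N(E, c) = -2 + E
J = -25 (J = (-2 - 3)*(0 + 5) = -5*5 = -25)
(8*J)*15 = (8*(-25))*15 = -200*15 = -3000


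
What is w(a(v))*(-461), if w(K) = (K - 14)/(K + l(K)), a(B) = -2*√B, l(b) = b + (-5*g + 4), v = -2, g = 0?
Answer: 2305/6 + 1844*I*√2/3 ≈ 384.17 + 869.27*I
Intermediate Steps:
l(b) = 4 + b (l(b) = b + (-5*0 + 4) = b + (0 + 4) = b + 4 = 4 + b)
w(K) = (-14 + K)/(4 + 2*K) (w(K) = (K - 14)/(K + (4 + K)) = (-14 + K)/(4 + 2*K))
w(a(v))*(-461) = ((-14 - 2*I*√2)/(2*(2 - 2*I*√2)))*(-461) = -461*(-14 - 2*I*√2)/(2*(2 - 2*I*√2))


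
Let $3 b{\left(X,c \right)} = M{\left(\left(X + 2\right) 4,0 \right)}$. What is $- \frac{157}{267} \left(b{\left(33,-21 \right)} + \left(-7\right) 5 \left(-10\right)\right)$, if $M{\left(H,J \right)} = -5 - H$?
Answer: $- \frac{142085}{801} \approx -177.38$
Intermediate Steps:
$b{\left(X,c \right)} = - \frac{13}{3} - \frac{4 X}{3}$ ($b{\left(X,c \right)} = \frac{-5 - \left(X + 2\right) 4}{3} = \frac{-5 - \left(2 + X\right) 4}{3} = \frac{-5 - \left(8 + 4 X\right)}{3} = \frac{-13 - 4 X}{3} = - \frac{13}{3} - \frac{4 X}{3}$)
$- \frac{157}{267} \left(b{\left(33,-21 \right)} + \left(-7\right) 5 \left(-10\right)\right) = - \frac{157}{267} \left(\left(- \frac{13}{3} - 44\right) + \left(-7\right) 5 \left(-10\right)\right) = \left(-157\right) \frac{1}{267} \left(\left(- \frac{13}{3} - 44\right) - -350\right) = - \frac{157 \left(- \frac{145}{3} + 350\right)}{267} = \left(- \frac{157}{267}\right) \frac{905}{3} = - \frac{142085}{801}$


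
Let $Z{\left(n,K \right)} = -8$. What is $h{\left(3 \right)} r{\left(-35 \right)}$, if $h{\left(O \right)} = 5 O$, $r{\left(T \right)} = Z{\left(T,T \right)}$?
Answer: $-120$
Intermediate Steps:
$r{\left(T \right)} = -8$
$h{\left(3 \right)} r{\left(-35 \right)} = 5 \cdot 3 \left(-8\right) = 15 \left(-8\right) = -120$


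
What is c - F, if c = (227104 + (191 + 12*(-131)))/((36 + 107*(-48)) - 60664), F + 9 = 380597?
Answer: -25029214955/65764 ≈ -3.8059e+5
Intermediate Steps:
F = 380588 (F = -9 + 380597 = 380588)
c = -225723/65764 (c = (227104 + (191 - 1572))/((36 - 5136) - 60664) = (227104 - 1381)/(-5100 - 60664) = 225723/(-65764) = 225723*(-1/65764) = -225723/65764 ≈ -3.4323)
c - F = -225723/65764 - 1*380588 = -225723/65764 - 380588 = -25029214955/65764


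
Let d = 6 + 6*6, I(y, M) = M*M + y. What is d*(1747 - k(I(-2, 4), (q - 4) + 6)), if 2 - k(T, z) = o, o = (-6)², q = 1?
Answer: 74802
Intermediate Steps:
I(y, M) = y + M² (I(y, M) = M² + y = y + M²)
d = 42 (d = 6 + 36 = 42)
o = 36
k(T, z) = -34 (k(T, z) = 2 - 1*36 = 2 - 36 = -34)
d*(1747 - k(I(-2, 4), (q - 4) + 6)) = 42*(1747 - 1*(-34)) = 42*(1747 + 34) = 42*1781 = 74802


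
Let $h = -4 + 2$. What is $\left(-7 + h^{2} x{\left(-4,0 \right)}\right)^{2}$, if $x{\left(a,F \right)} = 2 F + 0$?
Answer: $49$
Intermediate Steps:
$x{\left(a,F \right)} = 2 F$
$h = -2$
$\left(-7 + h^{2} x{\left(-4,0 \right)}\right)^{2} = \left(-7 + \left(-2\right)^{2} \cdot 2 \cdot 0\right)^{2} = \left(-7 + 4 \cdot 0\right)^{2} = \left(-7 + 0\right)^{2} = \left(-7\right)^{2} = 49$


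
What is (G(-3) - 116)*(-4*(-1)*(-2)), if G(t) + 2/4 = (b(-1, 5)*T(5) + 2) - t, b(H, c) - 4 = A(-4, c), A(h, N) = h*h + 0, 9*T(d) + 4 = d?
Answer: 7868/9 ≈ 874.22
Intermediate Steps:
T(d) = -4/9 + d/9
A(h, N) = h² (A(h, N) = h² + 0 = h²)
b(H, c) = 20 (b(H, c) = 4 + (-4)² = 4 + 16 = 20)
G(t) = 67/18 - t (G(t) = -½ + ((20*(-4/9 + (⅑)*5) + 2) - t) = -½ + ((20*(-4/9 + 5/9) + 2) - t) = -½ + ((20*(⅑) + 2) - t) = -½ + ((20/9 + 2) - t) = -½ + (38/9 - t) = 67/18 - t)
(G(-3) - 116)*(-4*(-1)*(-2)) = ((67/18 - 1*(-3)) - 116)*(-4*(-1)*(-2)) = ((67/18 + 3) - 116)*(4*(-2)) = (121/18 - 116)*(-8) = -1967/18*(-8) = 7868/9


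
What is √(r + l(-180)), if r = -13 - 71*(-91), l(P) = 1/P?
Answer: √5803195/30 ≈ 80.299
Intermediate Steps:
r = 6448 (r = -13 + 6461 = 6448)
√(r + l(-180)) = √(6448 + 1/(-180)) = √(6448 - 1/180) = √(1160639/180) = √5803195/30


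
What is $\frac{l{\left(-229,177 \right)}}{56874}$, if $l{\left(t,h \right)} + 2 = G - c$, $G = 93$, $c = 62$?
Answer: $\frac{29}{56874} \approx 0.0005099$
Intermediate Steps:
$l{\left(t,h \right)} = 29$ ($l{\left(t,h \right)} = -2 + \left(93 - 62\right) = -2 + 31 = 29$)
$\frac{l{\left(-229,177 \right)}}{56874} = \frac{29}{56874}$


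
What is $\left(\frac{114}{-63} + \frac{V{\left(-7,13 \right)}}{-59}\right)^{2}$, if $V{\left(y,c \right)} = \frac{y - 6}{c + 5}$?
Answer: $\frac{178516321}{55264356} \approx 3.2302$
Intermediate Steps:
$V{\left(y,c \right)} = \frac{-6 + y}{5 + c}$
$\left(\frac{114}{-63} + \frac{V{\left(-7,13 \right)}}{-59}\right)^{2} = \left(\frac{114}{-63} + \frac{\frac{1}{5 + 13} \left(-6 - 7\right)}{-59}\right)^{2} = \left(114 \left(- \frac{1}{63}\right) + \frac{1}{18} \left(-13\right) \left(- \frac{1}{59}\right)\right)^{2} = \left(- \frac{38}{21} + \frac{1}{18} \left(-13\right) \left(- \frac{1}{59}\right)\right)^{2} = \left(- \frac{38}{21} - - \frac{13}{1062}\right)^{2} = \left(- \frac{38}{21} + \frac{13}{1062}\right)^{2} = \left(- \frac{13361}{7434}\right)^{2} = \frac{178516321}{55264356}$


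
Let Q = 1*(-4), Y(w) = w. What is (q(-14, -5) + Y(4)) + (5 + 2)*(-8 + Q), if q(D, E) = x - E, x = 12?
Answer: -63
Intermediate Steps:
Q = -4
q(D, E) = 12 - E
(q(-14, -5) + Y(4)) + (5 + 2)*(-8 + Q) = ((12 - 1*(-5)) + 4) + (5 + 2)*(-8 - 4) = ((12 + 5) + 4) + 7*(-12) = (17 + 4) - 84 = 21 - 84 = -63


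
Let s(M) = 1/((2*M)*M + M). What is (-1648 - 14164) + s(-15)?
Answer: -6878219/435 ≈ -15812.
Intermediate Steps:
s(M) = 1/(M + 2*M²) (s(M) = 1/(2*M² + M) = 1/(M + 2*M²))
(-1648 - 14164) + s(-15) = (-1648 - 14164) + 1/((-15)*(1 + 2*(-15))) = -15812 - 1/(15*(1 - 30)) = -15812 - 1/15/(-29) = -15812 - 1/15*(-1/29) = -15812 + 1/435 = -6878219/435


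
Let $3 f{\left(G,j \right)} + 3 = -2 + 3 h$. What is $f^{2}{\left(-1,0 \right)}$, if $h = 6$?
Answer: $\frac{169}{9} \approx 18.778$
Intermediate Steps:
$f{\left(G,j \right)} = \frac{13}{3}$ ($f{\left(G,j \right)} = -1 + \frac{-2 + 3 \cdot 6}{3} = -1 + \frac{-2 + 18}{3} = -1 + \frac{1}{3} \cdot 16 = -1 + \frac{16}{3} = \frac{13}{3}$)
$f^{2}{\left(-1,0 \right)} = \left(\frac{13}{3}\right)^{2} = \frac{169}{9}$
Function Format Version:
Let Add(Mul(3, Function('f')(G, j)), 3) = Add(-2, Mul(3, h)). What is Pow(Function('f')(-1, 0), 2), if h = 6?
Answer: Rational(169, 9) ≈ 18.778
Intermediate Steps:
Function('f')(G, j) = Rational(13, 3) (Function('f')(G, j) = Add(-1, Mul(Rational(1, 3), Add(-2, Mul(3, 6)))) = Add(-1, Mul(Rational(1, 3), Add(-2, 18))) = Add(-1, Mul(Rational(1, 3), 16)) = Add(-1, Rational(16, 3)) = Rational(13, 3))
Pow(Function('f')(-1, 0), 2) = Pow(Rational(13, 3), 2) = Rational(169, 9)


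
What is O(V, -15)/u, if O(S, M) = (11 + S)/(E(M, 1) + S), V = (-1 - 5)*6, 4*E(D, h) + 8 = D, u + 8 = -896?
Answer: -25/37742 ≈ -0.00066239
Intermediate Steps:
u = -904 (u = -8 - 896 = -904)
E(D, h) = -2 + D/4
V = -36 (V = -6*6 = -36)
O(S, M) = (11 + S)/(-2 + S + M/4) (O(S, M) = (11 + S)/((-2 + M/4) + S) = (11 + S)/(-2 + S + M/4))
O(V, -15)/u = (4*(11 - 36)/(-8 - 15 + 4*(-36)))/(-904) = (4*(-25)/(-8 - 15 - 144))*(-1/904) = (4*(-25)/(-167))*(-1/904) = (4*(-1/167)*(-25))*(-1/904) = (100/167)*(-1/904) = -25/37742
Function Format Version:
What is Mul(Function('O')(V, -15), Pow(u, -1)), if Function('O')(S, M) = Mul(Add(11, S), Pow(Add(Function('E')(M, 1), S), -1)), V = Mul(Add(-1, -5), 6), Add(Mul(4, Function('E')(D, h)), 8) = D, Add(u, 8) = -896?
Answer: Rational(-25, 37742) ≈ -0.00066239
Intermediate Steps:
u = -904 (u = Add(-8, -896) = -904)
Function('E')(D, h) = Add(-2, Mul(Rational(1, 4), D))
V = -36 (V = Mul(-6, 6) = -36)
Function('O')(S, M) = Mul(Pow(Add(-2, S, Mul(Rational(1, 4), M)), -1), Add(11, S)) (Function('O')(S, M) = Mul(Add(11, S), Pow(Add(Add(-2, Mul(Rational(1, 4), M)), S), -1)) = Mul(Add(11, S), Pow(Add(-2, S, Mul(Rational(1, 4), M)), -1)) = Mul(Pow(Add(-2, S, Mul(Rational(1, 4), M)), -1), Add(11, S)))
Mul(Function('O')(V, -15), Pow(u, -1)) = Mul(Mul(4, Pow(Add(-8, -15, Mul(4, -36)), -1), Add(11, -36)), Pow(-904, -1)) = Mul(Mul(4, Pow(Add(-8, -15, -144), -1), -25), Rational(-1, 904)) = Mul(Mul(4, Pow(-167, -1), -25), Rational(-1, 904)) = Mul(Mul(4, Rational(-1, 167), -25), Rational(-1, 904)) = Mul(Rational(100, 167), Rational(-1, 904)) = Rational(-25, 37742)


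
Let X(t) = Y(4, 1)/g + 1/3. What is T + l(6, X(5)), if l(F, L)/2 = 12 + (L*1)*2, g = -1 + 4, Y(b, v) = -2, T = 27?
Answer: 149/3 ≈ 49.667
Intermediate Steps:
g = 3
X(t) = -1/3 (X(t) = -2/3 + 1/3 = -1/3)
l(F, L) = 24 + 4*L (l(F, L) = 2*(12 + (L*1)*2) = 2*(12 + L*2) = 2*(12 + 2*L) = 24 + 4*L)
T + l(6, X(5)) = 27 + (24 + 4*(-1/3)) = 27 + (24 - 4/3) = 27 + 68/3 = 149/3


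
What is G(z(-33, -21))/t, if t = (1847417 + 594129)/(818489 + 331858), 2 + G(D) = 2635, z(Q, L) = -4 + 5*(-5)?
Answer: 3028863651/2441546 ≈ 1240.6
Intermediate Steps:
z(Q, L) = -29 (z(Q, L) = -4 - 25 = -29)
G(D) = 2633 (G(D) = -2 + 2635 = 2633)
t = 2441546/1150347 ≈ 2.1224
G(z(-33, -21))/t = 2633/(2441546/1150347) = 2633*(1150347/2441546) = 3028863651/2441546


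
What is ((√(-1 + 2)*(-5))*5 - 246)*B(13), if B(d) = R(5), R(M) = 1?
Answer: -271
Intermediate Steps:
B(d) = 1
((√(-1 + 2)*(-5))*5 - 246)*B(13) = ((√(-1 + 2)*(-5))*5 - 246)*1 = ((√1*(-5))*5 - 246)*1 = ((1*(-5))*5 - 246)*1 = (-5*5 - 246)*1 = (-25 - 246)*1 = -271*1 = -271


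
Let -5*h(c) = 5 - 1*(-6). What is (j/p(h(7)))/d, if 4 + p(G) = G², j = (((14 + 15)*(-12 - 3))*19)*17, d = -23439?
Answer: 1170875/164073 ≈ 7.1363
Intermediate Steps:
h(c) = -11/5 (h(c) = -(5 - 1*(-6))/5 = -(5 + 6)/5 = -⅕*11 = -11/5)
j = -140505 (j = ((29*(-15))*19)*17 = -435*19*17 = -8265*17 = -140505)
p(G) = -4 + G²
(j/p(h(7)))/d = -140505/(-4 + (-11/5)²)/(-23439) = -140505/(-4 + 121/25)*(-1/23439) = -140505/21/25*(-1/23439) = -140505*25/21*(-1/23439) = -1170875/7*(-1/23439) = 1170875/164073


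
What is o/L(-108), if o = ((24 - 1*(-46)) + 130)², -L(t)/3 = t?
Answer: 10000/81 ≈ 123.46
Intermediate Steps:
L(t) = -3*t
o = 40000 (o = ((24 + 46) + 130)² = (70 + 130)² = 200² = 40000)
o/L(-108) = 40000/((-3*(-108))) = 40000/324 = 40000*(1/324) = 10000/81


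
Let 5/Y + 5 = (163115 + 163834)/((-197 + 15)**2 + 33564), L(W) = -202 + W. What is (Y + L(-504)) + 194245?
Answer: 1255928209/6491 ≈ 1.9349e+5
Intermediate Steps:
Y = -333440/6491 (Y = 5/(-5 + (163115 + 163834)/((-197 + 15)**2 + 33564)) = 5/(-5 + 326949/((-182)**2 + 33564)) = 5/(-5 + 326949/(33124 + 33564)) = 5/(-5 + 326949/66688) = 5/(-6491/66688) = 5*(-66688/6491) = -333440/6491 ≈ -51.370)
(Y + L(-504)) + 194245 = (-333440/6491 + (-202 - 504)) + 194245 = (-333440/6491 - 706) + 194245 = -4916086/6491 + 194245 = 1255928209/6491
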